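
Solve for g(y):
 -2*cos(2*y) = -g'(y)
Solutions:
 g(y) = C1 + sin(2*y)


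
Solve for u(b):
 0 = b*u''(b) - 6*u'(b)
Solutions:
 u(b) = C1 + C2*b^7


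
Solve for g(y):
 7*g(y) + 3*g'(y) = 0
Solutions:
 g(y) = C1*exp(-7*y/3)


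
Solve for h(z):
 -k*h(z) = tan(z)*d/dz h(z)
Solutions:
 h(z) = C1*exp(-k*log(sin(z)))


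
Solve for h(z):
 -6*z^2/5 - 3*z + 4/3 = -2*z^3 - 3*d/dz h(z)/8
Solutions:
 h(z) = C1 - 4*z^4/3 + 16*z^3/15 + 4*z^2 - 32*z/9


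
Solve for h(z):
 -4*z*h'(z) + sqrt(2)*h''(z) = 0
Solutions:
 h(z) = C1 + C2*erfi(2^(1/4)*z)


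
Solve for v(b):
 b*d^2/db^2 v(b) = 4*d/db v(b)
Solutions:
 v(b) = C1 + C2*b^5


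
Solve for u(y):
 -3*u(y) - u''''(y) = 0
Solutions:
 u(y) = (C1*sin(sqrt(2)*3^(1/4)*y/2) + C2*cos(sqrt(2)*3^(1/4)*y/2))*exp(-sqrt(2)*3^(1/4)*y/2) + (C3*sin(sqrt(2)*3^(1/4)*y/2) + C4*cos(sqrt(2)*3^(1/4)*y/2))*exp(sqrt(2)*3^(1/4)*y/2)


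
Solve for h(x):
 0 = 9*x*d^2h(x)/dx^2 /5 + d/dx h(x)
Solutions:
 h(x) = C1 + C2*x^(4/9)


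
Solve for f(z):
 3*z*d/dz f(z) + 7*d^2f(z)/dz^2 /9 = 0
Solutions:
 f(z) = C1 + C2*erf(3*sqrt(42)*z/14)


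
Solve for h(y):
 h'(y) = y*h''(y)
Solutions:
 h(y) = C1 + C2*y^2


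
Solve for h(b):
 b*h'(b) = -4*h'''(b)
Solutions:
 h(b) = C1 + Integral(C2*airyai(-2^(1/3)*b/2) + C3*airybi(-2^(1/3)*b/2), b)


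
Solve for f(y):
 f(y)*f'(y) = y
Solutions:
 f(y) = -sqrt(C1 + y^2)
 f(y) = sqrt(C1 + y^2)


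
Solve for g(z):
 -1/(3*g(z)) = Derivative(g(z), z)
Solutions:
 g(z) = -sqrt(C1 - 6*z)/3
 g(z) = sqrt(C1 - 6*z)/3


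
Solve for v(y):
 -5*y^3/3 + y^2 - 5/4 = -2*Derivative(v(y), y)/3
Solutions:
 v(y) = C1 + 5*y^4/8 - y^3/2 + 15*y/8


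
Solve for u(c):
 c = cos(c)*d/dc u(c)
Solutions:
 u(c) = C1 + Integral(c/cos(c), c)


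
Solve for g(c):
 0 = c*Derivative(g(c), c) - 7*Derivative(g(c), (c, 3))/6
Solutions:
 g(c) = C1 + Integral(C2*airyai(6^(1/3)*7^(2/3)*c/7) + C3*airybi(6^(1/3)*7^(2/3)*c/7), c)


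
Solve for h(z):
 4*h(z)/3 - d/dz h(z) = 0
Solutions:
 h(z) = C1*exp(4*z/3)


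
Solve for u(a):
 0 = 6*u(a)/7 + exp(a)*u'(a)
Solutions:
 u(a) = C1*exp(6*exp(-a)/7)


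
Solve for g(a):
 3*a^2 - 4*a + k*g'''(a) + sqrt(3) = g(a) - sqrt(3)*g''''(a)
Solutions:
 g(a) = C1*exp(a*(-sqrt(3)*k - sqrt(3)*sqrt(k^2 + 2*2^(2/3)*3^(1/6)*(-3*k^2 + sqrt(9*k^4 + 256*sqrt(3)))^(1/3) - 16*6^(1/3)/(-3*k^2 + sqrt(9*k^4 + 256*sqrt(3)))^(1/3)) + sqrt(6)*sqrt(k^3/sqrt(k^2 + 2*2^(2/3)*3^(1/6)*(-3*k^2 + sqrt(9*k^4 + 256*sqrt(3)))^(1/3) - 16*6^(1/3)/(-3*k^2 + sqrt(9*k^4 + 256*sqrt(3)))^(1/3)) + k^2 - 2^(2/3)*3^(1/6)*(-3*k^2 + sqrt(9*k^4 + 256*sqrt(3)))^(1/3) + 8*6^(1/3)/(-3*k^2 + sqrt(9*k^4 + 256*sqrt(3)))^(1/3)))/12) + C2*exp(a*(-sqrt(3)*k + sqrt(3)*sqrt(k^2 + 2*2^(2/3)*3^(1/6)*(-3*k^2 + sqrt(9*k^4 + 256*sqrt(3)))^(1/3) - 16*6^(1/3)/(-3*k^2 + sqrt(9*k^4 + 256*sqrt(3)))^(1/3)) - sqrt(6)*sqrt(-k^3/sqrt(k^2 + 2*2^(2/3)*3^(1/6)*(-3*k^2 + sqrt(9*k^4 + 256*sqrt(3)))^(1/3) - 16*6^(1/3)/(-3*k^2 + sqrt(9*k^4 + 256*sqrt(3)))^(1/3)) + k^2 - 2^(2/3)*3^(1/6)*(-3*k^2 + sqrt(9*k^4 + 256*sqrt(3)))^(1/3) + 8*6^(1/3)/(-3*k^2 + sqrt(9*k^4 + 256*sqrt(3)))^(1/3)))/12) + C3*exp(a*(-sqrt(3)*k + sqrt(3)*sqrt(k^2 + 2*2^(2/3)*3^(1/6)*(-3*k^2 + sqrt(9*k^4 + 256*sqrt(3)))^(1/3) - 16*6^(1/3)/(-3*k^2 + sqrt(9*k^4 + 256*sqrt(3)))^(1/3)) + sqrt(6)*sqrt(-k^3/sqrt(k^2 + 2*2^(2/3)*3^(1/6)*(-3*k^2 + sqrt(9*k^4 + 256*sqrt(3)))^(1/3) - 16*6^(1/3)/(-3*k^2 + sqrt(9*k^4 + 256*sqrt(3)))^(1/3)) + k^2 - 2^(2/3)*3^(1/6)*(-3*k^2 + sqrt(9*k^4 + 256*sqrt(3)))^(1/3) + 8*6^(1/3)/(-3*k^2 + sqrt(9*k^4 + 256*sqrt(3)))^(1/3)))/12) + C4*exp(-a*(sqrt(3)*k + sqrt(3)*sqrt(k^2 + 2*2^(2/3)*3^(1/6)*(-3*k^2 + sqrt(9*k^4 + 256*sqrt(3)))^(1/3) - 16*6^(1/3)/(-3*k^2 + sqrt(9*k^4 + 256*sqrt(3)))^(1/3)) + sqrt(6)*sqrt(k^3/sqrt(k^2 + 2*2^(2/3)*3^(1/6)*(-3*k^2 + sqrt(9*k^4 + 256*sqrt(3)))^(1/3) - 16*6^(1/3)/(-3*k^2 + sqrt(9*k^4 + 256*sqrt(3)))^(1/3)) + k^2 - 2^(2/3)*3^(1/6)*(-3*k^2 + sqrt(9*k^4 + 256*sqrt(3)))^(1/3) + 8*6^(1/3)/(-3*k^2 + sqrt(9*k^4 + 256*sqrt(3)))^(1/3)))/12) + 3*a^2 - 4*a + sqrt(3)


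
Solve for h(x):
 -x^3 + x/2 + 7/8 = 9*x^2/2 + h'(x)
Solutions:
 h(x) = C1 - x^4/4 - 3*x^3/2 + x^2/4 + 7*x/8


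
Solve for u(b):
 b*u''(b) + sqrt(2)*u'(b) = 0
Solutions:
 u(b) = C1 + C2*b^(1 - sqrt(2))


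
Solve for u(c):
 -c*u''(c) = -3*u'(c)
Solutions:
 u(c) = C1 + C2*c^4


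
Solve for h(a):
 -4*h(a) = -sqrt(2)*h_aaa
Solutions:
 h(a) = C3*exp(sqrt(2)*a) + (C1*sin(sqrt(6)*a/2) + C2*cos(sqrt(6)*a/2))*exp(-sqrt(2)*a/2)


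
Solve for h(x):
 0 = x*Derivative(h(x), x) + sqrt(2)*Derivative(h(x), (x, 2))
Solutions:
 h(x) = C1 + C2*erf(2^(1/4)*x/2)


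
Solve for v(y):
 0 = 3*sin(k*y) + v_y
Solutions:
 v(y) = C1 + 3*cos(k*y)/k


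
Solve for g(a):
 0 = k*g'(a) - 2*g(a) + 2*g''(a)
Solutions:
 g(a) = C1*exp(a*(-k + sqrt(k^2 + 16))/4) + C2*exp(-a*(k + sqrt(k^2 + 16))/4)


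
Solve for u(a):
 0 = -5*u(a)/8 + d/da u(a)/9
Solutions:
 u(a) = C1*exp(45*a/8)


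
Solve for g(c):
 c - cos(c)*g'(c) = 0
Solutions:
 g(c) = C1 + Integral(c/cos(c), c)


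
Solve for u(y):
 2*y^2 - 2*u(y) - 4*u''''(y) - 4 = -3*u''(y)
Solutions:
 u(y) = y^2 + (C1*sin(2^(3/4)*y*sin(atan(sqrt(23)/3)/2)/2) + C2*cos(2^(3/4)*y*sin(atan(sqrt(23)/3)/2)/2))*exp(-2^(3/4)*y*cos(atan(sqrt(23)/3)/2)/2) + (C3*sin(2^(3/4)*y*sin(atan(sqrt(23)/3)/2)/2) + C4*cos(2^(3/4)*y*sin(atan(sqrt(23)/3)/2)/2))*exp(2^(3/4)*y*cos(atan(sqrt(23)/3)/2)/2) + 1


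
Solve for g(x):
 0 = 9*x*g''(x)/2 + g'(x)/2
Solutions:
 g(x) = C1 + C2*x^(8/9)


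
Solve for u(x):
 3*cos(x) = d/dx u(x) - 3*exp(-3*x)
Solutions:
 u(x) = C1 + 3*sin(x) - exp(-3*x)


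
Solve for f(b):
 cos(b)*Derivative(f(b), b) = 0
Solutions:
 f(b) = C1


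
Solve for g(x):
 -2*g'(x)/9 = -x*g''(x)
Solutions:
 g(x) = C1 + C2*x^(11/9)


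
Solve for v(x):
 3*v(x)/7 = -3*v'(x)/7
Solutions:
 v(x) = C1*exp(-x)


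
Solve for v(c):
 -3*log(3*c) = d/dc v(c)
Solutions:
 v(c) = C1 - 3*c*log(c) - c*log(27) + 3*c


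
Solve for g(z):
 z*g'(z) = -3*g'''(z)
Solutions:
 g(z) = C1 + Integral(C2*airyai(-3^(2/3)*z/3) + C3*airybi(-3^(2/3)*z/3), z)


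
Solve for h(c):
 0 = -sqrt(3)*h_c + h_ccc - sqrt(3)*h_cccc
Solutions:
 h(c) = C1 + C2*exp(c*(2*18^(1/3)/(-2*sqrt(3) + sqrt(-12 + (243 - 2*sqrt(3))^2) + 243)^(1/3) + 4*sqrt(3) + 12^(1/3)*(-2*sqrt(3) + sqrt(-12 + (243 - 2*sqrt(3))^2) + 243)^(1/3))/36)*sin(2^(1/3)*3^(1/6)*c*(-2^(1/3)*3^(2/3)*(-2*sqrt(3) + 9*sqrt(-4/27 + (27 - 2*sqrt(3)/9)^2) + 243)^(1/3) + 6/(-2*sqrt(3) + 9*sqrt(-4/27 + (27 - 2*sqrt(3)/9)^2) + 243)^(1/3))/36) + C3*exp(c*(2*18^(1/3)/(-2*sqrt(3) + sqrt(-12 + (243 - 2*sqrt(3))^2) + 243)^(1/3) + 4*sqrt(3) + 12^(1/3)*(-2*sqrt(3) + sqrt(-12 + (243 - 2*sqrt(3))^2) + 243)^(1/3))/36)*cos(2^(1/3)*3^(1/6)*c*(-2^(1/3)*3^(2/3)*(-2*sqrt(3) + 9*sqrt(-4/27 + (27 - 2*sqrt(3)/9)^2) + 243)^(1/3) + 6/(-2*sqrt(3) + 9*sqrt(-4/27 + (27 - 2*sqrt(3)/9)^2) + 243)^(1/3))/36) + C4*exp(c*(-12^(1/3)*(-2*sqrt(3) + sqrt(-12 + (243 - 2*sqrt(3))^2) + 243)^(1/3) - 2*18^(1/3)/(-2*sqrt(3) + sqrt(-12 + (243 - 2*sqrt(3))^2) + 243)^(1/3) + 2*sqrt(3))/18)


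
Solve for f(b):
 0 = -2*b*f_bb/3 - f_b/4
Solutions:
 f(b) = C1 + C2*b^(5/8)


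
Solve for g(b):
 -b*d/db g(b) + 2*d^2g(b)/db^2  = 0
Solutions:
 g(b) = C1 + C2*erfi(b/2)


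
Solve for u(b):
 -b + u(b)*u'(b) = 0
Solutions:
 u(b) = -sqrt(C1 + b^2)
 u(b) = sqrt(C1 + b^2)


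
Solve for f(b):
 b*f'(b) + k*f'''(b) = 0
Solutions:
 f(b) = C1 + Integral(C2*airyai(b*(-1/k)^(1/3)) + C3*airybi(b*(-1/k)^(1/3)), b)


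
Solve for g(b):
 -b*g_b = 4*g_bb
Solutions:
 g(b) = C1 + C2*erf(sqrt(2)*b/4)


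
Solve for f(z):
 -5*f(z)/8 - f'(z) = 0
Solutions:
 f(z) = C1*exp(-5*z/8)


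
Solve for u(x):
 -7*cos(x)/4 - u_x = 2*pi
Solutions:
 u(x) = C1 - 2*pi*x - 7*sin(x)/4


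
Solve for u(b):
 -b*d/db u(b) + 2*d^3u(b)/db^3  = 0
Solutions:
 u(b) = C1 + Integral(C2*airyai(2^(2/3)*b/2) + C3*airybi(2^(2/3)*b/2), b)


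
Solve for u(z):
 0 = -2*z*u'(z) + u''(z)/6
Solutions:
 u(z) = C1 + C2*erfi(sqrt(6)*z)


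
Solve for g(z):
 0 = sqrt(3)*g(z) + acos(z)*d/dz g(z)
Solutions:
 g(z) = C1*exp(-sqrt(3)*Integral(1/acos(z), z))


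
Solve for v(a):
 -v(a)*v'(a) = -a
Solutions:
 v(a) = -sqrt(C1 + a^2)
 v(a) = sqrt(C1 + a^2)


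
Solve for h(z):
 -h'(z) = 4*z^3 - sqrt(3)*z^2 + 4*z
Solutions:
 h(z) = C1 - z^4 + sqrt(3)*z^3/3 - 2*z^2


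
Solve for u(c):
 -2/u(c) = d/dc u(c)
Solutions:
 u(c) = -sqrt(C1 - 4*c)
 u(c) = sqrt(C1 - 4*c)


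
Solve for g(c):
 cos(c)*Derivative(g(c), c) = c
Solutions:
 g(c) = C1 + Integral(c/cos(c), c)


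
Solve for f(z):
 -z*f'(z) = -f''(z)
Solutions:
 f(z) = C1 + C2*erfi(sqrt(2)*z/2)


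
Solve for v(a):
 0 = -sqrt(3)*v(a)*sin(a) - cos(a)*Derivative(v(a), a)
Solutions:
 v(a) = C1*cos(a)^(sqrt(3))


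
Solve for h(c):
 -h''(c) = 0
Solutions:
 h(c) = C1 + C2*c


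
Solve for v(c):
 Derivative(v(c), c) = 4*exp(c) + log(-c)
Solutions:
 v(c) = C1 + c*log(-c) - c + 4*exp(c)


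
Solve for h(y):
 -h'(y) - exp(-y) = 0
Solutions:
 h(y) = C1 + exp(-y)


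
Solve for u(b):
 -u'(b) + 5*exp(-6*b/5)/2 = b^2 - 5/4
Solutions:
 u(b) = C1 - b^3/3 + 5*b/4 - 25*exp(-6*b/5)/12


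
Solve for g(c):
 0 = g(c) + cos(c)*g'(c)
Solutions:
 g(c) = C1*sqrt(sin(c) - 1)/sqrt(sin(c) + 1)


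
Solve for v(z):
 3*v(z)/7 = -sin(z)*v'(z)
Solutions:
 v(z) = C1*(cos(z) + 1)^(3/14)/(cos(z) - 1)^(3/14)


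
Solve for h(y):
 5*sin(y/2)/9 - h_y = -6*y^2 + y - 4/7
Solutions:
 h(y) = C1 + 2*y^3 - y^2/2 + 4*y/7 - 10*cos(y/2)/9


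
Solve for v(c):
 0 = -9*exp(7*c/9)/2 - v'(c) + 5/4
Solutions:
 v(c) = C1 + 5*c/4 - 81*exp(7*c/9)/14


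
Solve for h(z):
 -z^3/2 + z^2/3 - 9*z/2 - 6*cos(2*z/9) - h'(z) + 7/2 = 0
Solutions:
 h(z) = C1 - z^4/8 + z^3/9 - 9*z^2/4 + 7*z/2 - 27*sin(2*z/9)


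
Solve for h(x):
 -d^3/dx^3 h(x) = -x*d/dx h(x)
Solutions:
 h(x) = C1 + Integral(C2*airyai(x) + C3*airybi(x), x)


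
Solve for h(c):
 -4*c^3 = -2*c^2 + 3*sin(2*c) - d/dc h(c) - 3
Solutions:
 h(c) = C1 + c^4 - 2*c^3/3 - 3*c - 3*cos(2*c)/2


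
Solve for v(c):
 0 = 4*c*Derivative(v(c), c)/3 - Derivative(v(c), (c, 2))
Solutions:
 v(c) = C1 + C2*erfi(sqrt(6)*c/3)


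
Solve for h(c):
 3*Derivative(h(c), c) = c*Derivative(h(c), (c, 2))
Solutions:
 h(c) = C1 + C2*c^4


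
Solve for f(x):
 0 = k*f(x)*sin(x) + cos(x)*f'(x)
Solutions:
 f(x) = C1*exp(k*log(cos(x)))


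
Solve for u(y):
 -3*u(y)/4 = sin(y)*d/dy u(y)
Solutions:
 u(y) = C1*(cos(y) + 1)^(3/8)/(cos(y) - 1)^(3/8)


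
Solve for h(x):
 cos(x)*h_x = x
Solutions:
 h(x) = C1 + Integral(x/cos(x), x)


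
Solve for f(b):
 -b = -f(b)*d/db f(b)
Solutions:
 f(b) = -sqrt(C1 + b^2)
 f(b) = sqrt(C1 + b^2)


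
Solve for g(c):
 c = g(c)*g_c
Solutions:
 g(c) = -sqrt(C1 + c^2)
 g(c) = sqrt(C1 + c^2)


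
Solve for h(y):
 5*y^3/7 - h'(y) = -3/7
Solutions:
 h(y) = C1 + 5*y^4/28 + 3*y/7


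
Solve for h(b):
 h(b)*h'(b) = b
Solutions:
 h(b) = -sqrt(C1 + b^2)
 h(b) = sqrt(C1 + b^2)


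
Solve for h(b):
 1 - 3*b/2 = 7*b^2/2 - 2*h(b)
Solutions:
 h(b) = 7*b^2/4 + 3*b/4 - 1/2


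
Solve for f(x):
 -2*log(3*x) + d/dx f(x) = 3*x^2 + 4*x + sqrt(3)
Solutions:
 f(x) = C1 + x^3 + 2*x^2 + 2*x*log(x) - 2*x + sqrt(3)*x + x*log(9)


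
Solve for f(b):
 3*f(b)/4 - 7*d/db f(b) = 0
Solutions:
 f(b) = C1*exp(3*b/28)


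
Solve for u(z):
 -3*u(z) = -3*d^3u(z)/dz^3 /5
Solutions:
 u(z) = C3*exp(5^(1/3)*z) + (C1*sin(sqrt(3)*5^(1/3)*z/2) + C2*cos(sqrt(3)*5^(1/3)*z/2))*exp(-5^(1/3)*z/2)


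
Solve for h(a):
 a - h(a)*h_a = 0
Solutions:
 h(a) = -sqrt(C1 + a^2)
 h(a) = sqrt(C1 + a^2)


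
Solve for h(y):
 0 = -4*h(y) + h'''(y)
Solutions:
 h(y) = C3*exp(2^(2/3)*y) + (C1*sin(2^(2/3)*sqrt(3)*y/2) + C2*cos(2^(2/3)*sqrt(3)*y/2))*exp(-2^(2/3)*y/2)


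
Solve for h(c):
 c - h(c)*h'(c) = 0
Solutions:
 h(c) = -sqrt(C1 + c^2)
 h(c) = sqrt(C1 + c^2)


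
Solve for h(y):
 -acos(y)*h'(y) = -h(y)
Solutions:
 h(y) = C1*exp(Integral(1/acos(y), y))


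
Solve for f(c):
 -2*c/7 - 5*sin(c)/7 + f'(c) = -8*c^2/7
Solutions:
 f(c) = C1 - 8*c^3/21 + c^2/7 - 5*cos(c)/7


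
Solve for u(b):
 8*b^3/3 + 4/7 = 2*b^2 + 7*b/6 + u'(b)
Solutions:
 u(b) = C1 + 2*b^4/3 - 2*b^3/3 - 7*b^2/12 + 4*b/7


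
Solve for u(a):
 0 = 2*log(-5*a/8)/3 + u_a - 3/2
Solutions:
 u(a) = C1 - 2*a*log(-a)/3 + a*(-2*log(5)/3 + 2*log(2) + 13/6)


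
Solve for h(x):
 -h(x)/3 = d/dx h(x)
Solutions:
 h(x) = C1*exp(-x/3)


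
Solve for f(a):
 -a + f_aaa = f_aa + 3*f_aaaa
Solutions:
 f(a) = C1 + C2*a - a^3/6 - a^2/2 + (C3*sin(sqrt(11)*a/6) + C4*cos(sqrt(11)*a/6))*exp(a/6)


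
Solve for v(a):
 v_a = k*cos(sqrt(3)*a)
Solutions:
 v(a) = C1 + sqrt(3)*k*sin(sqrt(3)*a)/3


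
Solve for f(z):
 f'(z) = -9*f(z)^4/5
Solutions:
 f(z) = 5^(1/3)*(1/(C1 + 27*z))^(1/3)
 f(z) = 5^(1/3)*(-3^(2/3) - 3*3^(1/6)*I)*(1/(C1 + 9*z))^(1/3)/6
 f(z) = 5^(1/3)*(-3^(2/3) + 3*3^(1/6)*I)*(1/(C1 + 9*z))^(1/3)/6


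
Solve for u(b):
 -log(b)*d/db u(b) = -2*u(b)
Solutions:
 u(b) = C1*exp(2*li(b))


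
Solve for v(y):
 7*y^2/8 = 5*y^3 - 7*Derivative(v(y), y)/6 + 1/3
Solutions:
 v(y) = C1 + 15*y^4/14 - y^3/4 + 2*y/7


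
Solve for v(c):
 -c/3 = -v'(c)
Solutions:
 v(c) = C1 + c^2/6


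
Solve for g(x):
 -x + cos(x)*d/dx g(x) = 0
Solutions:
 g(x) = C1 + Integral(x/cos(x), x)


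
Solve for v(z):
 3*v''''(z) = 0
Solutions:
 v(z) = C1 + C2*z + C3*z^2 + C4*z^3


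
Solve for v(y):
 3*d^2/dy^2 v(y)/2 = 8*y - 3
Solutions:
 v(y) = C1 + C2*y + 8*y^3/9 - y^2


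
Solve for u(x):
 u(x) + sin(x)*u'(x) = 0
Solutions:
 u(x) = C1*sqrt(cos(x) + 1)/sqrt(cos(x) - 1)


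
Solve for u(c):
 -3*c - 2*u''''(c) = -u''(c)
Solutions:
 u(c) = C1 + C2*c + C3*exp(-sqrt(2)*c/2) + C4*exp(sqrt(2)*c/2) + c^3/2


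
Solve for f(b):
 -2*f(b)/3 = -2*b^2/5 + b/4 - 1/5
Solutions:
 f(b) = 3*b^2/5 - 3*b/8 + 3/10


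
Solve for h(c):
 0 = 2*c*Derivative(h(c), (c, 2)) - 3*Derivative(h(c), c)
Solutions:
 h(c) = C1 + C2*c^(5/2)


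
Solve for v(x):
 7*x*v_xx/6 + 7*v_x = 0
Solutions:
 v(x) = C1 + C2/x^5


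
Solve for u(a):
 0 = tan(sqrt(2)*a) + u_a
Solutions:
 u(a) = C1 + sqrt(2)*log(cos(sqrt(2)*a))/2


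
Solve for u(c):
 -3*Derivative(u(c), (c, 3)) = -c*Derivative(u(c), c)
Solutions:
 u(c) = C1 + Integral(C2*airyai(3^(2/3)*c/3) + C3*airybi(3^(2/3)*c/3), c)


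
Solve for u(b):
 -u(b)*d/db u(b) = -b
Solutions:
 u(b) = -sqrt(C1 + b^2)
 u(b) = sqrt(C1 + b^2)


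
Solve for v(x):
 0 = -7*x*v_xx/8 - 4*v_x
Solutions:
 v(x) = C1 + C2/x^(25/7)


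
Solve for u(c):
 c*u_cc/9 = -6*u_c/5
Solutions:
 u(c) = C1 + C2/c^(49/5)


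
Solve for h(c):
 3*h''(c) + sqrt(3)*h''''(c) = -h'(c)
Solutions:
 h(c) = C1 + C2*exp(c*(-2*2^(1/3)*3^(5/6)/(sqrt(3) + sqrt(3 + 4*sqrt(3)))^(1/3) + 6^(2/3)*(sqrt(3) + sqrt(3 + 4*sqrt(3)))^(1/3))/12)*sin(c*(2*6^(1/3)/(sqrt(3) + sqrt(3 + 4*sqrt(3)))^(1/3) + 2^(2/3)*3^(1/6)*(sqrt(3) + sqrt(3 + 4*sqrt(3)))^(1/3))/4) + C3*exp(c*(-2*2^(1/3)*3^(5/6)/(sqrt(3) + sqrt(3 + 4*sqrt(3)))^(1/3) + 6^(2/3)*(sqrt(3) + sqrt(3 + 4*sqrt(3)))^(1/3))/12)*cos(c*(2*6^(1/3)/(sqrt(3) + sqrt(3 + 4*sqrt(3)))^(1/3) + 2^(2/3)*3^(1/6)*(sqrt(3) + sqrt(3 + 4*sqrt(3)))^(1/3))/4) + C4*exp(-c*(-2*2^(1/3)*3^(5/6)/(sqrt(3) + sqrt(3 + 4*sqrt(3)))^(1/3) + 6^(2/3)*(sqrt(3) + sqrt(3 + 4*sqrt(3)))^(1/3))/6)


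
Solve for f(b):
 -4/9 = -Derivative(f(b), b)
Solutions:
 f(b) = C1 + 4*b/9


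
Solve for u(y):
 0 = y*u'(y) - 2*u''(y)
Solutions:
 u(y) = C1 + C2*erfi(y/2)


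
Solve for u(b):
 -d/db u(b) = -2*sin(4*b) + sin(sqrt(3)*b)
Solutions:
 u(b) = C1 - cos(4*b)/2 + sqrt(3)*cos(sqrt(3)*b)/3


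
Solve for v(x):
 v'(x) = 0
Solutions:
 v(x) = C1


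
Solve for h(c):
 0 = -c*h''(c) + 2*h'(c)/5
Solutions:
 h(c) = C1 + C2*c^(7/5)


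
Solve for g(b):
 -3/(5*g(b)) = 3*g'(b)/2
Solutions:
 g(b) = -sqrt(C1 - 20*b)/5
 g(b) = sqrt(C1 - 20*b)/5


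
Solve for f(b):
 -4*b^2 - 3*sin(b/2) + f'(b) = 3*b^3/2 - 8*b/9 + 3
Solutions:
 f(b) = C1 + 3*b^4/8 + 4*b^3/3 - 4*b^2/9 + 3*b - 6*cos(b/2)


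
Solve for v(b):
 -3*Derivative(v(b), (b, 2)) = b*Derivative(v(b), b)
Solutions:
 v(b) = C1 + C2*erf(sqrt(6)*b/6)


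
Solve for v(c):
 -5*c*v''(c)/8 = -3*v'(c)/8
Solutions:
 v(c) = C1 + C2*c^(8/5)


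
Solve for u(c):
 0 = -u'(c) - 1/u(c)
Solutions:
 u(c) = -sqrt(C1 - 2*c)
 u(c) = sqrt(C1 - 2*c)


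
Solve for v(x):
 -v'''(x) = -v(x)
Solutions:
 v(x) = C3*exp(x) + (C1*sin(sqrt(3)*x/2) + C2*cos(sqrt(3)*x/2))*exp(-x/2)


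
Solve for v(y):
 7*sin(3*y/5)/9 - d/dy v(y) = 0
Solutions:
 v(y) = C1 - 35*cos(3*y/5)/27


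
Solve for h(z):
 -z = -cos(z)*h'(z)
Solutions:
 h(z) = C1 + Integral(z/cos(z), z)


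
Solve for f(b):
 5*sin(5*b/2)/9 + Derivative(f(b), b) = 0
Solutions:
 f(b) = C1 + 2*cos(5*b/2)/9


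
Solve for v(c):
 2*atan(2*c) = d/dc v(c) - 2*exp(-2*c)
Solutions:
 v(c) = C1 + 2*c*atan(2*c) - log(4*c^2 + 1)/2 - exp(-2*c)


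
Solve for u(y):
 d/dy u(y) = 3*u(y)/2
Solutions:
 u(y) = C1*exp(3*y/2)


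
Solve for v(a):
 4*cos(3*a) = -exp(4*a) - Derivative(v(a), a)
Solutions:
 v(a) = C1 - exp(4*a)/4 - 4*sin(3*a)/3


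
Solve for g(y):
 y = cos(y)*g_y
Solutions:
 g(y) = C1 + Integral(y/cos(y), y)


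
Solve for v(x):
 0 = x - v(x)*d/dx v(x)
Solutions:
 v(x) = -sqrt(C1 + x^2)
 v(x) = sqrt(C1 + x^2)


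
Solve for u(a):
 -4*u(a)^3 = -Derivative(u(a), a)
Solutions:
 u(a) = -sqrt(2)*sqrt(-1/(C1 + 4*a))/2
 u(a) = sqrt(2)*sqrt(-1/(C1 + 4*a))/2


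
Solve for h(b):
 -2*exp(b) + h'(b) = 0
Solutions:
 h(b) = C1 + 2*exp(b)


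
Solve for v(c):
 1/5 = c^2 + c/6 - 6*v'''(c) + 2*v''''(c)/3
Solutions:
 v(c) = C1 + C2*c + C3*c^2 + C4*exp(9*c) + c^5/360 + 7*c^4/2592 - 127*c^3/29160


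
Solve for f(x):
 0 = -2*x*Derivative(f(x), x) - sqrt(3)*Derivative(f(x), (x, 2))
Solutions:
 f(x) = C1 + C2*erf(3^(3/4)*x/3)


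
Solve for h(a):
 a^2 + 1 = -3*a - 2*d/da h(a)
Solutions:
 h(a) = C1 - a^3/6 - 3*a^2/4 - a/2


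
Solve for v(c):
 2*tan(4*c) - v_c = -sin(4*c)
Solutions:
 v(c) = C1 - log(cos(4*c))/2 - cos(4*c)/4


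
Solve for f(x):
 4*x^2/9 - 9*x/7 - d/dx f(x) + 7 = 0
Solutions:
 f(x) = C1 + 4*x^3/27 - 9*x^2/14 + 7*x


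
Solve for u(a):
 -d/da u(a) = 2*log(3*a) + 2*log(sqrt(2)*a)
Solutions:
 u(a) = C1 - 4*a*log(a) - a*log(18) + 4*a


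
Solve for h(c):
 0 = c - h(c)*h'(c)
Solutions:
 h(c) = -sqrt(C1 + c^2)
 h(c) = sqrt(C1 + c^2)


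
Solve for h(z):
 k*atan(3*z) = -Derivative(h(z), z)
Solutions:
 h(z) = C1 - k*(z*atan(3*z) - log(9*z^2 + 1)/6)


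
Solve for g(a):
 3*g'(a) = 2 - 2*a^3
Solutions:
 g(a) = C1 - a^4/6 + 2*a/3


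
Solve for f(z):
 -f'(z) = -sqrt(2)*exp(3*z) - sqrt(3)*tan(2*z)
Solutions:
 f(z) = C1 + sqrt(2)*exp(3*z)/3 - sqrt(3)*log(cos(2*z))/2


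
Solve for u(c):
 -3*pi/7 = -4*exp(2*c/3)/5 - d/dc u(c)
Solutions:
 u(c) = C1 + 3*pi*c/7 - 6*exp(2*c/3)/5


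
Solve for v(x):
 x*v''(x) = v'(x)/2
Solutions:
 v(x) = C1 + C2*x^(3/2)


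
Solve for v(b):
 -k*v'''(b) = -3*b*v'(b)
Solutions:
 v(b) = C1 + Integral(C2*airyai(3^(1/3)*b*(1/k)^(1/3)) + C3*airybi(3^(1/3)*b*(1/k)^(1/3)), b)


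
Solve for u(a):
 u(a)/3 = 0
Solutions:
 u(a) = 0


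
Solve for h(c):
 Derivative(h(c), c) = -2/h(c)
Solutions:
 h(c) = -sqrt(C1 - 4*c)
 h(c) = sqrt(C1 - 4*c)


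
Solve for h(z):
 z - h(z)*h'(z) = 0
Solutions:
 h(z) = -sqrt(C1 + z^2)
 h(z) = sqrt(C1 + z^2)


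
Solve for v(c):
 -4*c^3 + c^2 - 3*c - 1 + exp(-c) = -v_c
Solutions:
 v(c) = C1 + c^4 - c^3/3 + 3*c^2/2 + c + exp(-c)


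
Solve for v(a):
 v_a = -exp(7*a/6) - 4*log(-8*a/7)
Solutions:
 v(a) = C1 - 4*a*log(-a) + 4*a*(-3*log(2) + 1 + log(7)) - 6*exp(7*a/6)/7


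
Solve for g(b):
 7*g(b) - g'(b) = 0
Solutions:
 g(b) = C1*exp(7*b)


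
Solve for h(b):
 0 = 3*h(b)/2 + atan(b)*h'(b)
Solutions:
 h(b) = C1*exp(-3*Integral(1/atan(b), b)/2)


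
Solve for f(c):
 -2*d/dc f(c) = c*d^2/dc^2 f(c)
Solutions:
 f(c) = C1 + C2/c


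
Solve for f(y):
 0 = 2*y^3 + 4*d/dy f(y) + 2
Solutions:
 f(y) = C1 - y^4/8 - y/2


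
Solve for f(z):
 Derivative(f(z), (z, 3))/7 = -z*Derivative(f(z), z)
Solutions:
 f(z) = C1 + Integral(C2*airyai(-7^(1/3)*z) + C3*airybi(-7^(1/3)*z), z)


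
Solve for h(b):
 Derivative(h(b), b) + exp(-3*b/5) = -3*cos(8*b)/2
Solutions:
 h(b) = C1 - 3*sin(8*b)/16 + 5*exp(-3*b/5)/3


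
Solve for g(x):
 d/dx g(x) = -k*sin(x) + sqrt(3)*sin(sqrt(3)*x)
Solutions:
 g(x) = C1 + k*cos(x) - cos(sqrt(3)*x)


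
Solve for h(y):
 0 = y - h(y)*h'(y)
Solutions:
 h(y) = -sqrt(C1 + y^2)
 h(y) = sqrt(C1 + y^2)


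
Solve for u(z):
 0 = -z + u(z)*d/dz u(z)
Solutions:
 u(z) = -sqrt(C1 + z^2)
 u(z) = sqrt(C1 + z^2)


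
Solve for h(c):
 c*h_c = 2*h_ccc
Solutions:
 h(c) = C1 + Integral(C2*airyai(2^(2/3)*c/2) + C3*airybi(2^(2/3)*c/2), c)


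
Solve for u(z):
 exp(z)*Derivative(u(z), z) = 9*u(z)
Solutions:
 u(z) = C1*exp(-9*exp(-z))


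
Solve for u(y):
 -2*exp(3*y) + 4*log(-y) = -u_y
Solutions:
 u(y) = C1 - 4*y*log(-y) + 4*y + 2*exp(3*y)/3


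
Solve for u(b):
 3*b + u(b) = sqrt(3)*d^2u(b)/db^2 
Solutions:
 u(b) = C1*exp(-3^(3/4)*b/3) + C2*exp(3^(3/4)*b/3) - 3*b


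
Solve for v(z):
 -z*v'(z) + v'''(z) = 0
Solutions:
 v(z) = C1 + Integral(C2*airyai(z) + C3*airybi(z), z)


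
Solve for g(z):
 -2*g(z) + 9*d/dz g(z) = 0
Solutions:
 g(z) = C1*exp(2*z/9)


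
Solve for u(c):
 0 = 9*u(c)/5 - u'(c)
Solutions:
 u(c) = C1*exp(9*c/5)


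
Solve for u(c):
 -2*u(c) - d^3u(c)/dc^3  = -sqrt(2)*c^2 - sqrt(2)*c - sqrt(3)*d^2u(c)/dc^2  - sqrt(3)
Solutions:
 u(c) = C1*exp(c*(3^(2/3)/(-sqrt(3) + sqrt(-3 + (9 - sqrt(3))^2) + 9)^(1/3) + 2*sqrt(3) + 3^(1/3)*(-sqrt(3) + sqrt(-3 + (9 - sqrt(3))^2) + 9)^(1/3))/6)*sin(3^(1/6)*c*(-3^(2/3)*(-sqrt(3) + sqrt(-3 + (9 - sqrt(3))^2) + 9)^(1/3) + 3/(-sqrt(3) + sqrt(-3 + (9 - sqrt(3))^2) + 9)^(1/3))/6) + C2*exp(c*(3^(2/3)/(-sqrt(3) + sqrt(-3 + (9 - sqrt(3))^2) + 9)^(1/3) + 2*sqrt(3) + 3^(1/3)*(-sqrt(3) + sqrt(-3 + (9 - sqrt(3))^2) + 9)^(1/3))/6)*cos(3^(1/6)*c*(-3^(2/3)*(-sqrt(3) + sqrt(-3 + (9 - sqrt(3))^2) + 9)^(1/3) + 3/(-sqrt(3) + sqrt(-3 + (9 - sqrt(3))^2) + 9)^(1/3))/6) + C3*exp(c*(-3^(1/3)*(-sqrt(3) + sqrt(-3 + (9 - sqrt(3))^2) + 9)^(1/3) - 3^(2/3)/(-sqrt(3) + sqrt(-3 + (9 - sqrt(3))^2) + 9)^(1/3) + sqrt(3))/3) + sqrt(2)*c^2/2 + sqrt(2)*c/2 + sqrt(3)/2 + sqrt(6)/2


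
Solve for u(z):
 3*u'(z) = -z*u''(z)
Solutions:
 u(z) = C1 + C2/z^2


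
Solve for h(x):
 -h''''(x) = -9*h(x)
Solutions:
 h(x) = C1*exp(-sqrt(3)*x) + C2*exp(sqrt(3)*x) + C3*sin(sqrt(3)*x) + C4*cos(sqrt(3)*x)


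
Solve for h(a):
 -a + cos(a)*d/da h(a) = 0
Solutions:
 h(a) = C1 + Integral(a/cos(a), a)


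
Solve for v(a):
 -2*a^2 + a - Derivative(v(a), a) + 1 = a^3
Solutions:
 v(a) = C1 - a^4/4 - 2*a^3/3 + a^2/2 + a


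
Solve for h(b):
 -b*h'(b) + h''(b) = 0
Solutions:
 h(b) = C1 + C2*erfi(sqrt(2)*b/2)


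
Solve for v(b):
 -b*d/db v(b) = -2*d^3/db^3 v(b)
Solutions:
 v(b) = C1 + Integral(C2*airyai(2^(2/3)*b/2) + C3*airybi(2^(2/3)*b/2), b)


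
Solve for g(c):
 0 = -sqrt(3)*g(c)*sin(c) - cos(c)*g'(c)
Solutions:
 g(c) = C1*cos(c)^(sqrt(3))


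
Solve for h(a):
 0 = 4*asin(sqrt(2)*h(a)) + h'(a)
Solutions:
 Integral(1/asin(sqrt(2)*_y), (_y, h(a))) = C1 - 4*a


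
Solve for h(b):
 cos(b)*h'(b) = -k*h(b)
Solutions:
 h(b) = C1*exp(k*(log(sin(b) - 1) - log(sin(b) + 1))/2)


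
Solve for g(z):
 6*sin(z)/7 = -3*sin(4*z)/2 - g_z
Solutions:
 g(z) = C1 + 6*cos(z)/7 + 3*cos(4*z)/8


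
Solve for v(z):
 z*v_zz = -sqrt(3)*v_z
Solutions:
 v(z) = C1 + C2*z^(1 - sqrt(3))


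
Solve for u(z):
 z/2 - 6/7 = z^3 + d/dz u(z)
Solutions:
 u(z) = C1 - z^4/4 + z^2/4 - 6*z/7


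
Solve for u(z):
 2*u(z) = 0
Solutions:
 u(z) = 0


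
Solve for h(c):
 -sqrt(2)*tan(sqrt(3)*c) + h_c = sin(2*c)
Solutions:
 h(c) = C1 - sqrt(6)*log(cos(sqrt(3)*c))/3 - cos(2*c)/2


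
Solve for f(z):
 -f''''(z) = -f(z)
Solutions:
 f(z) = C1*exp(-z) + C2*exp(z) + C3*sin(z) + C4*cos(z)


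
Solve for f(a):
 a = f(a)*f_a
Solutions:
 f(a) = -sqrt(C1 + a^2)
 f(a) = sqrt(C1 + a^2)


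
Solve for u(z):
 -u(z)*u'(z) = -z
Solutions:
 u(z) = -sqrt(C1 + z^2)
 u(z) = sqrt(C1 + z^2)


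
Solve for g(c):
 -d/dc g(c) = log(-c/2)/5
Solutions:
 g(c) = C1 - c*log(-c)/5 + c*(log(2) + 1)/5


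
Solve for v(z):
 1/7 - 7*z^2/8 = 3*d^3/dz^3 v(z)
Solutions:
 v(z) = C1 + C2*z + C3*z^2 - 7*z^5/1440 + z^3/126


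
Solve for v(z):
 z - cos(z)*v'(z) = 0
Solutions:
 v(z) = C1 + Integral(z/cos(z), z)


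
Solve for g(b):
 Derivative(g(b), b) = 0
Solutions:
 g(b) = C1


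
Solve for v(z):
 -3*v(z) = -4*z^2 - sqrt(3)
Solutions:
 v(z) = 4*z^2/3 + sqrt(3)/3


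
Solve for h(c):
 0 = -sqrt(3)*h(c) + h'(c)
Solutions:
 h(c) = C1*exp(sqrt(3)*c)


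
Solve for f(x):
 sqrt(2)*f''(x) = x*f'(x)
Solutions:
 f(x) = C1 + C2*erfi(2^(1/4)*x/2)


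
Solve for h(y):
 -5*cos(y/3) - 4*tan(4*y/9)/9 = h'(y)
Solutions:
 h(y) = C1 + log(cos(4*y/9)) - 15*sin(y/3)


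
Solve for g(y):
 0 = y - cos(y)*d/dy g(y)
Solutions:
 g(y) = C1 + Integral(y/cos(y), y)


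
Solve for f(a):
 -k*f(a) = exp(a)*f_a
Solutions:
 f(a) = C1*exp(k*exp(-a))


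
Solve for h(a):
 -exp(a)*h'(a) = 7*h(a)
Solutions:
 h(a) = C1*exp(7*exp(-a))


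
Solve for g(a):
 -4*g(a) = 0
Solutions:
 g(a) = 0


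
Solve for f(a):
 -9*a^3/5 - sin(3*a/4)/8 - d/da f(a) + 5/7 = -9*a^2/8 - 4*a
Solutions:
 f(a) = C1 - 9*a^4/20 + 3*a^3/8 + 2*a^2 + 5*a/7 + cos(3*a/4)/6


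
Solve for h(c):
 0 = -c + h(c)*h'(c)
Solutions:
 h(c) = -sqrt(C1 + c^2)
 h(c) = sqrt(C1 + c^2)


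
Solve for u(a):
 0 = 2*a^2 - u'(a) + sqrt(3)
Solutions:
 u(a) = C1 + 2*a^3/3 + sqrt(3)*a


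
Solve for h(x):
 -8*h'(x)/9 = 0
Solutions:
 h(x) = C1


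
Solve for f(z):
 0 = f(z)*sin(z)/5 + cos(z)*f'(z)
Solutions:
 f(z) = C1*cos(z)^(1/5)


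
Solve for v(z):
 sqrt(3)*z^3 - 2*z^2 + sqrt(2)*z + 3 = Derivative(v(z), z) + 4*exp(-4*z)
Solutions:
 v(z) = C1 + sqrt(3)*z^4/4 - 2*z^3/3 + sqrt(2)*z^2/2 + 3*z + exp(-4*z)


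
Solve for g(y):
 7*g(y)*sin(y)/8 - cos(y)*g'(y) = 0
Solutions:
 g(y) = C1/cos(y)^(7/8)


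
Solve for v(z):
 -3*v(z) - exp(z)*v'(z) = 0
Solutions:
 v(z) = C1*exp(3*exp(-z))


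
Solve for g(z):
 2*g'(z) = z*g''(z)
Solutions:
 g(z) = C1 + C2*z^3


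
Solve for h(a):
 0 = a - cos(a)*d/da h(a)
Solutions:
 h(a) = C1 + Integral(a/cos(a), a)


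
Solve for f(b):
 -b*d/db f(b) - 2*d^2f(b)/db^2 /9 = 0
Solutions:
 f(b) = C1 + C2*erf(3*b/2)


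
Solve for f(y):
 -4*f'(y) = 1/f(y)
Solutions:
 f(y) = -sqrt(C1 - 2*y)/2
 f(y) = sqrt(C1 - 2*y)/2


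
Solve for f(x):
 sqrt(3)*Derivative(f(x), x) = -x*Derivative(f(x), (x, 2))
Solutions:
 f(x) = C1 + C2*x^(1 - sqrt(3))


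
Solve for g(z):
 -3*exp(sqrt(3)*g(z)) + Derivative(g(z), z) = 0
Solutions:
 g(z) = sqrt(3)*(2*log(-1/(C1 + 3*z)) - log(3))/6


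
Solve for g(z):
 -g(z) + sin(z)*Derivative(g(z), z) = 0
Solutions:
 g(z) = C1*sqrt(cos(z) - 1)/sqrt(cos(z) + 1)


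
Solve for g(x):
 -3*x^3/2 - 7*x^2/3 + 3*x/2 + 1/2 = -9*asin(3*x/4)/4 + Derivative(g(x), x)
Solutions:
 g(x) = C1 - 3*x^4/8 - 7*x^3/9 + 3*x^2/4 + 9*x*asin(3*x/4)/4 + x/2 + 3*sqrt(16 - 9*x^2)/4


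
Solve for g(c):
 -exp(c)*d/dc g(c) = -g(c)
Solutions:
 g(c) = C1*exp(-exp(-c))


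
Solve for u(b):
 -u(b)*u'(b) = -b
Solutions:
 u(b) = -sqrt(C1 + b^2)
 u(b) = sqrt(C1 + b^2)


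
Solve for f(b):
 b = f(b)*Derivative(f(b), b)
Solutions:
 f(b) = -sqrt(C1 + b^2)
 f(b) = sqrt(C1 + b^2)


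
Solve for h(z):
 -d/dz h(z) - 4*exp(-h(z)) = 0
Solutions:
 h(z) = log(C1 - 4*z)


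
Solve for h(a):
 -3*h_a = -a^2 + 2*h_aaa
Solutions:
 h(a) = C1 + C2*sin(sqrt(6)*a/2) + C3*cos(sqrt(6)*a/2) + a^3/9 - 4*a/9


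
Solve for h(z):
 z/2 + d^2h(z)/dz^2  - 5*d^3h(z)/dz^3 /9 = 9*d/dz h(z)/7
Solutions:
 h(z) = C1 + 7*z^2/36 + 49*z/162 + (C2*sin(9*sqrt(91)*z/70) + C3*cos(9*sqrt(91)*z/70))*exp(9*z/10)


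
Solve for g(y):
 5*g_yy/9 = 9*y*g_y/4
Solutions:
 g(y) = C1 + C2*erfi(9*sqrt(10)*y/20)


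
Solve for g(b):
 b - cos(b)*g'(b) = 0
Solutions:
 g(b) = C1 + Integral(b/cos(b), b)


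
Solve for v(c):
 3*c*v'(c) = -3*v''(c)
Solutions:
 v(c) = C1 + C2*erf(sqrt(2)*c/2)


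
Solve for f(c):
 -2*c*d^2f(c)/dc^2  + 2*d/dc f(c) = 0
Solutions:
 f(c) = C1 + C2*c^2


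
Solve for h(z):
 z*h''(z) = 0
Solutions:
 h(z) = C1 + C2*z


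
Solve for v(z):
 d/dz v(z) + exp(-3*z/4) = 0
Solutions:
 v(z) = C1 + 4*exp(-3*z/4)/3


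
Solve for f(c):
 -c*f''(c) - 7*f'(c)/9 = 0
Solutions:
 f(c) = C1 + C2*c^(2/9)


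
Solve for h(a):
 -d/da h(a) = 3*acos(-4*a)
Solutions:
 h(a) = C1 - 3*a*acos(-4*a) - 3*sqrt(1 - 16*a^2)/4


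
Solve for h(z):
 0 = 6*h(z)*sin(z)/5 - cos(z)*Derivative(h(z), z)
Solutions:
 h(z) = C1/cos(z)^(6/5)


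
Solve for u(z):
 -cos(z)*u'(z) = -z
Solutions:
 u(z) = C1 + Integral(z/cos(z), z)


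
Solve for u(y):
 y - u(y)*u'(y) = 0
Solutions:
 u(y) = -sqrt(C1 + y^2)
 u(y) = sqrt(C1 + y^2)


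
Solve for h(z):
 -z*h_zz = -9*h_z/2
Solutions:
 h(z) = C1 + C2*z^(11/2)


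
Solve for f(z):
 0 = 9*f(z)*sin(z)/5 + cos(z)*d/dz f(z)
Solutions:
 f(z) = C1*cos(z)^(9/5)


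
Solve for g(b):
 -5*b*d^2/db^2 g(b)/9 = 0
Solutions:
 g(b) = C1 + C2*b


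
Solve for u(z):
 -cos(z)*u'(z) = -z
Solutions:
 u(z) = C1 + Integral(z/cos(z), z)


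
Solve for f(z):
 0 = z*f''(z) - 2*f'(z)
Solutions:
 f(z) = C1 + C2*z^3


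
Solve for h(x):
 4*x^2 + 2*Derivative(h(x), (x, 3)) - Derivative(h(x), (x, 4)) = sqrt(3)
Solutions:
 h(x) = C1 + C2*x + C3*x^2 + C4*exp(2*x) - x^5/30 - x^4/12 + x^3*(-2 + sqrt(3))/12


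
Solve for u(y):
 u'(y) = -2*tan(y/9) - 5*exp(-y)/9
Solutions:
 u(y) = C1 - 9*log(tan(y/9)^2 + 1) + 5*exp(-y)/9


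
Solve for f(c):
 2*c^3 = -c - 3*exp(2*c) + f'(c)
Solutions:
 f(c) = C1 + c^4/2 + c^2/2 + 3*exp(2*c)/2


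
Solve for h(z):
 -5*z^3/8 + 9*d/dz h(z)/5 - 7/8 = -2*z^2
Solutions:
 h(z) = C1 + 25*z^4/288 - 10*z^3/27 + 35*z/72


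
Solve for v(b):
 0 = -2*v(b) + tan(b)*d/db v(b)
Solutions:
 v(b) = C1*sin(b)^2


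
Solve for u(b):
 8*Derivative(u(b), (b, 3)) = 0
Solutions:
 u(b) = C1 + C2*b + C3*b^2


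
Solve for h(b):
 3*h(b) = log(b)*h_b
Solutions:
 h(b) = C1*exp(3*li(b))


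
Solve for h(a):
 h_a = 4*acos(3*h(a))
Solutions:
 Integral(1/acos(3*_y), (_y, h(a))) = C1 + 4*a


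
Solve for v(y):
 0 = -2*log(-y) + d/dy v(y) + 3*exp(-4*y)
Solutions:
 v(y) = C1 + 2*y*log(-y) - 2*y + 3*exp(-4*y)/4


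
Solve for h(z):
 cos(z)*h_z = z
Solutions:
 h(z) = C1 + Integral(z/cos(z), z)


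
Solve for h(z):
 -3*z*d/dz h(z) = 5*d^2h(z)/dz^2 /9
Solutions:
 h(z) = C1 + C2*erf(3*sqrt(30)*z/10)


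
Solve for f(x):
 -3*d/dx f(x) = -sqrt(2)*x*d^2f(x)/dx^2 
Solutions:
 f(x) = C1 + C2*x^(1 + 3*sqrt(2)/2)


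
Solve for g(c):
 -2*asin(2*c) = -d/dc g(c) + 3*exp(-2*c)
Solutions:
 g(c) = C1 + 2*c*asin(2*c) + sqrt(1 - 4*c^2) - 3*exp(-2*c)/2


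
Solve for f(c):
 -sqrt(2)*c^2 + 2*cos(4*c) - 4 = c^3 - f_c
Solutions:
 f(c) = C1 + c^4/4 + sqrt(2)*c^3/3 + 4*c - sin(4*c)/2


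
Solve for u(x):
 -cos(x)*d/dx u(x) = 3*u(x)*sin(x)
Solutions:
 u(x) = C1*cos(x)^3


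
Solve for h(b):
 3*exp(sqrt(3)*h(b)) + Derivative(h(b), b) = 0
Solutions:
 h(b) = sqrt(3)*(2*log(1/(C1 + 3*b)) - log(3))/6


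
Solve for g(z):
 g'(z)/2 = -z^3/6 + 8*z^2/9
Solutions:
 g(z) = C1 - z^4/12 + 16*z^3/27


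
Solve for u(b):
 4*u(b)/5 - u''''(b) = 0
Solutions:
 u(b) = C1*exp(-sqrt(2)*5^(3/4)*b/5) + C2*exp(sqrt(2)*5^(3/4)*b/5) + C3*sin(sqrt(2)*5^(3/4)*b/5) + C4*cos(sqrt(2)*5^(3/4)*b/5)


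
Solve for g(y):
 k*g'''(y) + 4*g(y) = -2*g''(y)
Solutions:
 g(y) = C1*exp(-y*(2^(1/3)*(sqrt(((27 + 4/k^2)^2 - 16/k^4)/k^2) + 27/k + 4/k^3)^(1/3) + 2/k + 2*2^(2/3)/(k^2*(sqrt(((27 + 4/k^2)^2 - 16/k^4)/k^2) + 27/k + 4/k^3)^(1/3)))/3) + C2*exp(y*(2^(1/3)*(sqrt(((27 + 4/k^2)^2 - 16/k^4)/k^2) + 27/k + 4/k^3)^(1/3) - 2^(1/3)*sqrt(3)*I*(sqrt(((27 + 4/k^2)^2 - 16/k^4)/k^2) + 27/k + 4/k^3)^(1/3) - 4/k - 8*2^(2/3)/(k^2*(-1 + sqrt(3)*I)*(sqrt(((27 + 4/k^2)^2 - 16/k^4)/k^2) + 27/k + 4/k^3)^(1/3)))/6) + C3*exp(y*(2^(1/3)*(sqrt(((27 + 4/k^2)^2 - 16/k^4)/k^2) + 27/k + 4/k^3)^(1/3) + 2^(1/3)*sqrt(3)*I*(sqrt(((27 + 4/k^2)^2 - 16/k^4)/k^2) + 27/k + 4/k^3)^(1/3) - 4/k + 8*2^(2/3)/(k^2*(1 + sqrt(3)*I)*(sqrt(((27 + 4/k^2)^2 - 16/k^4)/k^2) + 27/k + 4/k^3)^(1/3)))/6)


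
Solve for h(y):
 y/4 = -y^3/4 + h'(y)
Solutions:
 h(y) = C1 + y^4/16 + y^2/8


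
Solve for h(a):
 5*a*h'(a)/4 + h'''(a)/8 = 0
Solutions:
 h(a) = C1 + Integral(C2*airyai(-10^(1/3)*a) + C3*airybi(-10^(1/3)*a), a)


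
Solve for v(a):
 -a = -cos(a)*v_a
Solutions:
 v(a) = C1 + Integral(a/cos(a), a)


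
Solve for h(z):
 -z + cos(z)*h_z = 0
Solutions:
 h(z) = C1 + Integral(z/cos(z), z)


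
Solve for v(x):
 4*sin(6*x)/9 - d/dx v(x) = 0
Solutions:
 v(x) = C1 - 2*cos(6*x)/27


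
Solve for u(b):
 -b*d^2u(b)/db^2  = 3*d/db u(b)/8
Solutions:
 u(b) = C1 + C2*b^(5/8)


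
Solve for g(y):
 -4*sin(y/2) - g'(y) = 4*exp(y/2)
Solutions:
 g(y) = C1 - 8*exp(y/2) + 8*cos(y/2)


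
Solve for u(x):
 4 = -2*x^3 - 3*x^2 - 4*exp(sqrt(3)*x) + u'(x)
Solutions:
 u(x) = C1 + x^4/2 + x^3 + 4*x + 4*sqrt(3)*exp(sqrt(3)*x)/3


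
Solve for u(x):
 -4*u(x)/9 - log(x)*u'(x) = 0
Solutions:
 u(x) = C1*exp(-4*li(x)/9)


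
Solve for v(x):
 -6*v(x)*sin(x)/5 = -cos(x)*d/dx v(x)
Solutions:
 v(x) = C1/cos(x)^(6/5)


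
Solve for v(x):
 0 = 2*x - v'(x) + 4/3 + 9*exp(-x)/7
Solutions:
 v(x) = C1 + x^2 + 4*x/3 - 9*exp(-x)/7


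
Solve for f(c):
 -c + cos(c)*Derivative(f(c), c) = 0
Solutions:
 f(c) = C1 + Integral(c/cos(c), c)


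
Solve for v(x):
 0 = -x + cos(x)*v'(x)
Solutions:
 v(x) = C1 + Integral(x/cos(x), x)


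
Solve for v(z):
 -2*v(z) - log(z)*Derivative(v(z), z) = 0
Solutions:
 v(z) = C1*exp(-2*li(z))


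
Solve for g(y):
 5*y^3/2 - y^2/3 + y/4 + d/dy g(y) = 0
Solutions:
 g(y) = C1 - 5*y^4/8 + y^3/9 - y^2/8


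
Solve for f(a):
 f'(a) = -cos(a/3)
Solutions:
 f(a) = C1 - 3*sin(a/3)


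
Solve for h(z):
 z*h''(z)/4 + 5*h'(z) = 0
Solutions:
 h(z) = C1 + C2/z^19


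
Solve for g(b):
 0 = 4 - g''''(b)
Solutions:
 g(b) = C1 + C2*b + C3*b^2 + C4*b^3 + b^4/6


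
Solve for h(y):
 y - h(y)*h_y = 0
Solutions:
 h(y) = -sqrt(C1 + y^2)
 h(y) = sqrt(C1 + y^2)


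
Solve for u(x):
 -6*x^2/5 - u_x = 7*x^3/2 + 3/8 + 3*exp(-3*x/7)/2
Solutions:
 u(x) = C1 - 7*x^4/8 - 2*x^3/5 - 3*x/8 + 7*exp(-3*x/7)/2


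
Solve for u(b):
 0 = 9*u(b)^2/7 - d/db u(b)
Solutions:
 u(b) = -7/(C1 + 9*b)


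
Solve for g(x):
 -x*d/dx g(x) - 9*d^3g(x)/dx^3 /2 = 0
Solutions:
 g(x) = C1 + Integral(C2*airyai(-6^(1/3)*x/3) + C3*airybi(-6^(1/3)*x/3), x)


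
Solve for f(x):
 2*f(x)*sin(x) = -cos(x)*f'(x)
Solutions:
 f(x) = C1*cos(x)^2


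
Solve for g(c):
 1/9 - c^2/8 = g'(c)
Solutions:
 g(c) = C1 - c^3/24 + c/9


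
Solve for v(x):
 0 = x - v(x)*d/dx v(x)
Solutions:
 v(x) = -sqrt(C1 + x^2)
 v(x) = sqrt(C1 + x^2)


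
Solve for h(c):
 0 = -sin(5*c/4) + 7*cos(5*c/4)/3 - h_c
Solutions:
 h(c) = C1 + 28*sin(5*c/4)/15 + 4*cos(5*c/4)/5


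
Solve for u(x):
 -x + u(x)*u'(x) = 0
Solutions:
 u(x) = -sqrt(C1 + x^2)
 u(x) = sqrt(C1 + x^2)


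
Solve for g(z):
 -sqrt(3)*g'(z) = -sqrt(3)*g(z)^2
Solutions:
 g(z) = -1/(C1 + z)


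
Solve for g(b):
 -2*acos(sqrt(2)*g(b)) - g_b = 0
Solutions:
 Integral(1/acos(sqrt(2)*_y), (_y, g(b))) = C1 - 2*b


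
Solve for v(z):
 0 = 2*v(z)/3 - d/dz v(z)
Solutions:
 v(z) = C1*exp(2*z/3)


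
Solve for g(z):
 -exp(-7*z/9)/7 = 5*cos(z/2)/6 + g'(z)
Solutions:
 g(z) = C1 - 5*sin(z/2)/3 + 9*exp(-7*z/9)/49


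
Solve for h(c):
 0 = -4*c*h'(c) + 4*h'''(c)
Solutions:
 h(c) = C1 + Integral(C2*airyai(c) + C3*airybi(c), c)


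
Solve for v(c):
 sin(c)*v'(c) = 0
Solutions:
 v(c) = C1


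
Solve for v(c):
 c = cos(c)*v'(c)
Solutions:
 v(c) = C1 + Integral(c/cos(c), c)


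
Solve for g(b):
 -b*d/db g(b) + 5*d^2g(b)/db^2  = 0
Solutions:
 g(b) = C1 + C2*erfi(sqrt(10)*b/10)


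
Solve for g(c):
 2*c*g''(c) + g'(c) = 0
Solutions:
 g(c) = C1 + C2*sqrt(c)


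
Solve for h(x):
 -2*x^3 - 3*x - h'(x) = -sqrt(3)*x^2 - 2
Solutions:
 h(x) = C1 - x^4/2 + sqrt(3)*x^3/3 - 3*x^2/2 + 2*x


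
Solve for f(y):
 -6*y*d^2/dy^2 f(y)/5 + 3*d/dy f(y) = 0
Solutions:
 f(y) = C1 + C2*y^(7/2)


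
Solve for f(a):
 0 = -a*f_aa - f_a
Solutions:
 f(a) = C1 + C2*log(a)


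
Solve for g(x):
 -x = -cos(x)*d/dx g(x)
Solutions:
 g(x) = C1 + Integral(x/cos(x), x)


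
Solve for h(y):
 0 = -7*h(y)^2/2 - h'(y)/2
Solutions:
 h(y) = 1/(C1 + 7*y)


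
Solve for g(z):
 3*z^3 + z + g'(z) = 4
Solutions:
 g(z) = C1 - 3*z^4/4 - z^2/2 + 4*z


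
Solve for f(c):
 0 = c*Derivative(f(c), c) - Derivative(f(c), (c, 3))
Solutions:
 f(c) = C1 + Integral(C2*airyai(c) + C3*airybi(c), c)


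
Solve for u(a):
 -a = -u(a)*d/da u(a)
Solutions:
 u(a) = -sqrt(C1 + a^2)
 u(a) = sqrt(C1 + a^2)


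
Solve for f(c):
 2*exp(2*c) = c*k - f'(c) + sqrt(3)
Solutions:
 f(c) = C1 + c^2*k/2 + sqrt(3)*c - exp(2*c)


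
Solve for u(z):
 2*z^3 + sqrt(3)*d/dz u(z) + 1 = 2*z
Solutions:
 u(z) = C1 - sqrt(3)*z^4/6 + sqrt(3)*z^2/3 - sqrt(3)*z/3


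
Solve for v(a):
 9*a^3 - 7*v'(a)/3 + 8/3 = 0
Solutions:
 v(a) = C1 + 27*a^4/28 + 8*a/7


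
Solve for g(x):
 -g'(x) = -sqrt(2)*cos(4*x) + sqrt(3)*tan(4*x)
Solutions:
 g(x) = C1 + sqrt(3)*log(cos(4*x))/4 + sqrt(2)*sin(4*x)/4


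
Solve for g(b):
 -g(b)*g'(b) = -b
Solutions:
 g(b) = -sqrt(C1 + b^2)
 g(b) = sqrt(C1 + b^2)


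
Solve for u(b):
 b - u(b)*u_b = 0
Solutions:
 u(b) = -sqrt(C1 + b^2)
 u(b) = sqrt(C1 + b^2)


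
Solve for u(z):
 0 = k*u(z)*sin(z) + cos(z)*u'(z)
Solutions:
 u(z) = C1*exp(k*log(cos(z)))


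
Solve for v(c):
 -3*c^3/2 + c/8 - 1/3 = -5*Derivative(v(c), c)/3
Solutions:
 v(c) = C1 + 9*c^4/40 - 3*c^2/80 + c/5


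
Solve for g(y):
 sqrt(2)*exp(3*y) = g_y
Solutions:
 g(y) = C1 + sqrt(2)*exp(3*y)/3


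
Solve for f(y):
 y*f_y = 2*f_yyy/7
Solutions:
 f(y) = C1 + Integral(C2*airyai(2^(2/3)*7^(1/3)*y/2) + C3*airybi(2^(2/3)*7^(1/3)*y/2), y)


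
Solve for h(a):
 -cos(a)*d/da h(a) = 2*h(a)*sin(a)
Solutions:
 h(a) = C1*cos(a)^2


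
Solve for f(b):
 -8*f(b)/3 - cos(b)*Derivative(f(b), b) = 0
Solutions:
 f(b) = C1*(sin(b) - 1)^(4/3)/(sin(b) + 1)^(4/3)


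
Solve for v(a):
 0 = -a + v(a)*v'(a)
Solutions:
 v(a) = -sqrt(C1 + a^2)
 v(a) = sqrt(C1 + a^2)


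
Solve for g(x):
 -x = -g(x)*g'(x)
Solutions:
 g(x) = -sqrt(C1 + x^2)
 g(x) = sqrt(C1 + x^2)


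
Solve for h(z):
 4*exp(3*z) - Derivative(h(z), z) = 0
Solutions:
 h(z) = C1 + 4*exp(3*z)/3


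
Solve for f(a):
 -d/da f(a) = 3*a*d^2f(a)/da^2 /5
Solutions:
 f(a) = C1 + C2/a^(2/3)


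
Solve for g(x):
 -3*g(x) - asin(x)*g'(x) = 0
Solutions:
 g(x) = C1*exp(-3*Integral(1/asin(x), x))
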